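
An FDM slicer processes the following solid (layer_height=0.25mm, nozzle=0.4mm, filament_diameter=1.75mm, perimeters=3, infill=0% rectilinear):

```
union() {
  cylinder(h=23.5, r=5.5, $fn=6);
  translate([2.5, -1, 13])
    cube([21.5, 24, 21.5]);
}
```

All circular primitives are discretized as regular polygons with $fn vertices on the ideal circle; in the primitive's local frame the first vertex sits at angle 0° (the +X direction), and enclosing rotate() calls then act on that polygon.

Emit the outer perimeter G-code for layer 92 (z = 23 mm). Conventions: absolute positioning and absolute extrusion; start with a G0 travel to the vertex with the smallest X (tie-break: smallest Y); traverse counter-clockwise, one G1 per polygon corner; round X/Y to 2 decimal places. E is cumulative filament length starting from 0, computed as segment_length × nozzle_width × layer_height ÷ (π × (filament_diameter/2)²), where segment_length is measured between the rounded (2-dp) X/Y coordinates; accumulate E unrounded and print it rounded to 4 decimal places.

At z = 23 mm: the cylinder: section is a regular 6-gon, circumradius r=5.5; the 21.5×24 cube at (2.5, -1) contributes its full rectangle; Combining (union): the regions partially overlap (shared area 10.45 mm²), so overlapping operands fuse into one piece — 1 connected region. The outline is a single polygon with 9 vertices. Extrusion per mm of travel: 0.4 × 0.25 / (π × 0.875²) = 0.041575. Accumulating E over each segment gives final E = 4.5278.

G0 X-5.50 Y0.00 Z23.00
G1 X-2.75 Y-4.76 E0.2286
G1 X2.75 Y-4.76 E0.4572
G1 X4.92 Y-1.00 E0.6377
G1 X24.00 Y-1.00 E1.4310
G1 X24.00 Y23.00 E2.4288
G1 X2.50 Y23.00 E3.3226
G1 X2.50 Y4.76 E4.0810
G1 X-2.75 Y4.76 E4.2992
G1 X-5.50 Y0.00 E4.5278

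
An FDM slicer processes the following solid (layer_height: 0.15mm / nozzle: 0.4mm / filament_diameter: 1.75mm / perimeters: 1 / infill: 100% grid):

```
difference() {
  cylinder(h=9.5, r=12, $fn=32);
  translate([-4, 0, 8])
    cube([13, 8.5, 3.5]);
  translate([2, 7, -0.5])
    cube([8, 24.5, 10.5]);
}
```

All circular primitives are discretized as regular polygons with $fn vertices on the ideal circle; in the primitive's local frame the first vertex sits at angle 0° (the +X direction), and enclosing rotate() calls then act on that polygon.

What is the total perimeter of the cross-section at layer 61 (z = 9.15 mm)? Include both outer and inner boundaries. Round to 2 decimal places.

At z = 9.15 mm: the cylinder: section is a regular 32-gon, circumradius r=12 (perimeter = 2·32·12.000·sin(180°/32) = 75.28 mm); the cube at (-4, 0) is present — its section is the full 13×8.5 rectangle (perimeter 43.00 mm); the cube at (2, 7) is present — its section is the full 8×24.5 rectangle (perimeter 65.00 mm); Taking the first minus the rest: starting from the r=12 cylinder, the 13×8.5 cube at (-4, 0) partially overlaps it — only the 110.33 mm² overlap (of its 110.50 mm²) is removed, clipping the outline; the 8×24.5 cube at (2, 7) partially overlaps it — only the 13.56 mm² overlap (of its 196.00 mm²) is removed, clipping the outline — boundary = 104.46 mm. Overall, the cross-section is a single solid region. Total boundary length (outer) = 104.46 mm.

104.46 mm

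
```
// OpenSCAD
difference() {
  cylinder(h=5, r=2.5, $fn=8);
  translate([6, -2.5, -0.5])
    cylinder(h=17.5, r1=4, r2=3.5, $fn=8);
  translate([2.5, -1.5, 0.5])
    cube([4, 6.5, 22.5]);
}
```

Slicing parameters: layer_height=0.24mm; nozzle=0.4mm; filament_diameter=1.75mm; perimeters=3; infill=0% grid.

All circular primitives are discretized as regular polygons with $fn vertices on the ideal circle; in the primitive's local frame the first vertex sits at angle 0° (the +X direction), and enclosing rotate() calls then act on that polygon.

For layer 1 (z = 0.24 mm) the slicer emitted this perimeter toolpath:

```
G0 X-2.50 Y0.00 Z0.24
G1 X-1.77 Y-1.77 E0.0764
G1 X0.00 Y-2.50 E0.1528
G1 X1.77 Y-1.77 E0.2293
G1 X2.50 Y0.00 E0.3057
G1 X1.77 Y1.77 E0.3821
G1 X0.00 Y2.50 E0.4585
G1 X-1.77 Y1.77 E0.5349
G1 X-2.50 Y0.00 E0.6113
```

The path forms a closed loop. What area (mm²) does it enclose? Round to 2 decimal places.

Apply the shoelace formula to the sequence of (X, Y) vertices; enclosed area = 17.70 mm².

17.70 mm²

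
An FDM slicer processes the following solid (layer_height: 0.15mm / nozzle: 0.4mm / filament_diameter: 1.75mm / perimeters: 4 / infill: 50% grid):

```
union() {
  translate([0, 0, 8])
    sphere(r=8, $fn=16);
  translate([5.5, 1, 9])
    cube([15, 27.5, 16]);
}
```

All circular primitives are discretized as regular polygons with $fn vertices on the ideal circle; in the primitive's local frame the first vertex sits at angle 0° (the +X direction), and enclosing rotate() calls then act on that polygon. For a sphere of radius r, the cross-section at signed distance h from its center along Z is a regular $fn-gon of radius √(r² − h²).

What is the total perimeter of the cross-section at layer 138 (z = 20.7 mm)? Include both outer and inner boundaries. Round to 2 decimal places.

85.00 mm

At z = 20.7 mm: the sphere is absent (|z−center|=12.700 > r=8); the cube at (5.5, 1) (footprint 15×27.5) is included at this height (perimeter 85.00 mm); Combining (union): only the 15×27.5 cube at (5.5, 1) is present, so the union is just that shape — boundary = 85.00 mm. Overall, the cross-section is a single solid region. Total boundary length (outer) = 85.00 mm.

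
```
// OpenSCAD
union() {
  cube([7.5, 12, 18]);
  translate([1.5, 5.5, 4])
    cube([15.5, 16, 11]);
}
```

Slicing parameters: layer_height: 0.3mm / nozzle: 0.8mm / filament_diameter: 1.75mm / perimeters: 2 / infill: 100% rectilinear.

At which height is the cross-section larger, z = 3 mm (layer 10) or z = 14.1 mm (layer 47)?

layer 47 (z = 14.1 mm)

Layer 10 (z = 3): the cube is present — its section is the full 7.5×12 rectangle (area 90.00 mm²); the cube at (1.5, 5.5) does not reach this height (z outside [4, 15]); Taking the union: only the 7.5×12 cube is present, so the union is just that shape — area = 90.00 mm². So its area = 90.00 mm². Layer 47 (z = 14.1): the 7.5×12 cube contributes its full rectangle (area 90.00 mm²); the cube at (1.5, 5.5) (footprint 15.5×16) is included at this height (area 248.00 mm²); Merging all regions: the regions partially overlap — summed areas 338.00 mm² minus the doubly-counted overlap 39.00 mm² gives 299.00 mm² — area = 299.00 mm². So its area = 299.00 mm². Layer 47 is larger (299.00 vs 90.00 mm²).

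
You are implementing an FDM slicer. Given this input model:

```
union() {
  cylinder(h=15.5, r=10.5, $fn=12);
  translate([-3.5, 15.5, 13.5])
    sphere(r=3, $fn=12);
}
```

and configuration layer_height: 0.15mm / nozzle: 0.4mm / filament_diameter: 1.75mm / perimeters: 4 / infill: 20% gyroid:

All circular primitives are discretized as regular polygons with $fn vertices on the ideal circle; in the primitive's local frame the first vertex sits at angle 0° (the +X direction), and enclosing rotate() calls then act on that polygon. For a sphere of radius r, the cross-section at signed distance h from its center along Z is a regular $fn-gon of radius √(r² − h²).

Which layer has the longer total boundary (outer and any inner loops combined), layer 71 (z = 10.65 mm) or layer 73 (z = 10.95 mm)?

Layer 71 (z = 10.65): the r=10.5 cylinder contributes a regular 12-gon of circumradius 10.5 (perimeter = 2·12·10.500·sin(180°/12) = 65.22 mm); the sphere at (-3.5, 15.5): section is a regular 12-gon, circumradius = √(r²−h²) = √(3²−2.85²) = 0.937 (perimeter = 2·12·0.937·sin(180°/12) = 5.82 mm); Taking the union: the 2 present regions are separate (no shared area or edge), so areas and boundary lengths simply add and each stays a separate island — boundary = 71.04 mm. So its perimeter = 71.04 mm. Layer 73 (z = 10.95): the cylinder: section is a regular 12-gon, circumradius r=10.5 (perimeter = 2·12·10.500·sin(180°/12) = 65.22 mm); the sphere at (-3.5, 15.5): section is a regular 12-gon, circumradius = √(r²−h²) = √(3²−2.55²) = 1.580 (perimeter = 2·12·1.580·sin(180°/12) = 9.82 mm); Combining (union): the 2 present regions are separate (no shared area or edge), so areas and boundary lengths simply add and each stays a separate island — boundary = 75.04 mm. So its perimeter = 75.04 mm. Layer 73 is larger (75.04 vs 71.04 mm).

layer 73 (z = 10.95 mm)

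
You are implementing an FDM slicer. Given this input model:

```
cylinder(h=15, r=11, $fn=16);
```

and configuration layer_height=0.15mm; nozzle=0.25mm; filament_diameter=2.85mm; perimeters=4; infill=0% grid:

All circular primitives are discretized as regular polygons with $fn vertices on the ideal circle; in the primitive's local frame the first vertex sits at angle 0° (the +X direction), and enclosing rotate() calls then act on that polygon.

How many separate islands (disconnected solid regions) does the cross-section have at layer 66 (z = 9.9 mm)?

1

At z = 9.9 mm: the cylinder: section is a regular 16-gon, circumradius r=11. Overall, the cross-section is a single solid region. Island count = 1.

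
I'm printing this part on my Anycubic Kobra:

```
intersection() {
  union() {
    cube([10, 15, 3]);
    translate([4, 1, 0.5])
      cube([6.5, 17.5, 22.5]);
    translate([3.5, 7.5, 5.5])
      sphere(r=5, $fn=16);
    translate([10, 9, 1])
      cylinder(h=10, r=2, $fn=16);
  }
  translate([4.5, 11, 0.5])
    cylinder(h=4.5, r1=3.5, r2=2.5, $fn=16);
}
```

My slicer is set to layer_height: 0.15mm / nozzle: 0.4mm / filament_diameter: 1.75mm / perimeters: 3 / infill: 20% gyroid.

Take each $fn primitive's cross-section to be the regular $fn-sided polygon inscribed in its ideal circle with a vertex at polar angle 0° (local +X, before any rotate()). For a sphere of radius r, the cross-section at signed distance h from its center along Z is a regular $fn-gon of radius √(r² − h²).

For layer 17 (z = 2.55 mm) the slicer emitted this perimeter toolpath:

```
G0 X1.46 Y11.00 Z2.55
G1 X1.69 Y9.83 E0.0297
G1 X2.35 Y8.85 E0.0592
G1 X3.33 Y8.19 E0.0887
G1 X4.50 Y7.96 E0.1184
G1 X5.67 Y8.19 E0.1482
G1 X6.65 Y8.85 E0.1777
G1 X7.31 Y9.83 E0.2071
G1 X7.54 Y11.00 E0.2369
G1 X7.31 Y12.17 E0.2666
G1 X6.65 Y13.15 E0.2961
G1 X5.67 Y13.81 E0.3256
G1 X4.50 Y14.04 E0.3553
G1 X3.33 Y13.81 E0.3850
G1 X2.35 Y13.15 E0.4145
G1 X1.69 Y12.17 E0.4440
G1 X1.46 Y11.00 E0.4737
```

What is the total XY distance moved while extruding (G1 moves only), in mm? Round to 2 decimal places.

Sum the Euclidean lengths of each G1 segment: total = 18.99 mm.

18.99 mm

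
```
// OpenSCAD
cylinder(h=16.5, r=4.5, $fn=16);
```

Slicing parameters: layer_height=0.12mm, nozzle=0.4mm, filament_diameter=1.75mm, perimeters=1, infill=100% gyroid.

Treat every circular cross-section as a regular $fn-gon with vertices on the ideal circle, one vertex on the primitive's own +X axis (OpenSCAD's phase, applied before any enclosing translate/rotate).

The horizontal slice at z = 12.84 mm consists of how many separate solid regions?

1

At z = 12.84 mm: the r=4.5 cylinder gives a regular 16-gon of circumradius 4.5 (constant along its height). The result has 1 disconnected region.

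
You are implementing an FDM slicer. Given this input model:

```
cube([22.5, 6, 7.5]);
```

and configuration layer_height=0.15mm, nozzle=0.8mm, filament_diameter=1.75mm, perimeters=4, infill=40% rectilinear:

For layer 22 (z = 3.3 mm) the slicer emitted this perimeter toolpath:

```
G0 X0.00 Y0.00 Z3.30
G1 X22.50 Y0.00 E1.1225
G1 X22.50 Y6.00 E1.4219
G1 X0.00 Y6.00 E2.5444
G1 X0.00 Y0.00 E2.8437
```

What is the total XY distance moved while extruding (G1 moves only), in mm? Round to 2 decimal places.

57.00 mm

Sum the Euclidean lengths of each G1 segment: total = 57.00 mm.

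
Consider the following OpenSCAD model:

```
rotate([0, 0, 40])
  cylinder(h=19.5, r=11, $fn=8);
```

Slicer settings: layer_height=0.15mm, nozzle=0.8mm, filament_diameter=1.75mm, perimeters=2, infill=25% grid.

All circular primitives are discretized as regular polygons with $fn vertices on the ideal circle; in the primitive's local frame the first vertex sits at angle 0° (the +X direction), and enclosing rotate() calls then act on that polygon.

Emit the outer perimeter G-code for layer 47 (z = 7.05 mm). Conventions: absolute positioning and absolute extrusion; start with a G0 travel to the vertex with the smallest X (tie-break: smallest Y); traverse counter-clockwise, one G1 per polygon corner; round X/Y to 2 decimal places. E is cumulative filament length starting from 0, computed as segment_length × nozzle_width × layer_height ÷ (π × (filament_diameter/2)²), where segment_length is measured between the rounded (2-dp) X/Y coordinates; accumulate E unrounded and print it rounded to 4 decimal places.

At z = 7.05 mm: the r=11 cylinder gives a regular 8-gon of circumradius 11 (constant along its height); (rotated 40° about Z; rotation is an isometry so areas/perimeters/island counts are preserved). The outline is a single polygon with 8 vertices. Extrusion per mm of travel: 0.8 × 0.15 / (π × 0.875²) = 0.049890. Accumulating E over each segment gives final E = 3.3609.

G0 X-10.96 Y0.96 Z7.05
G1 X-8.43 Y-7.07 E0.4200
G1 X-0.96 Y-10.96 E0.8402
G1 X7.07 Y-8.43 E1.2602
G1 X10.96 Y-0.96 E1.6804
G1 X8.43 Y7.07 E2.1005
G1 X0.96 Y10.96 E2.5206
G1 X-7.07 Y8.43 E2.9407
G1 X-10.96 Y0.96 E3.3609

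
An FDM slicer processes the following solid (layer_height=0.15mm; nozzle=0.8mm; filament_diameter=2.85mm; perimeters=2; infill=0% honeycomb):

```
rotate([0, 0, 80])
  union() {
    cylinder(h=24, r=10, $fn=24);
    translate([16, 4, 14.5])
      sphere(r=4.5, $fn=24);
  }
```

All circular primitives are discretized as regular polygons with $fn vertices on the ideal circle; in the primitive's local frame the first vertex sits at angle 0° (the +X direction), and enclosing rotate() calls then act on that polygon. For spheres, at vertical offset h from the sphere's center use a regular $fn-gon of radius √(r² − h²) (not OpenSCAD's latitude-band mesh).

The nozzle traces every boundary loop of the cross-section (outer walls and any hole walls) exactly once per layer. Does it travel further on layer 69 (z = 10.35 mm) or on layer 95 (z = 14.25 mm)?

Layer 69 (z = 10.35): the r=10 cylinder contributes a regular 24-gon of circumradius 10 (perimeter = 2·24·10.000·sin(180°/24) = 62.65 mm); the r=4.5 sphere at (16, 4) contributes a regular 24-gon of circumradius √(4.5²−4.15²) = 1.740 (perimeter = 2·24·1.740·sin(180°/24) = 10.90 mm); Merging all regions: the 2 present regions are separate (no shared area or edge), so areas and boundary lengths simply add and each stays a separate island — boundary = 73.55 mm; (whole slice rotated 80° about Z — lengths, areas and connectivity unchanged). So its perimeter = 73.55 mm. Layer 95 (z = 14.25): the cylinder: section is a regular 24-gon, circumradius r=10 (perimeter = 2·24·10.000·sin(180°/24) = 62.65 mm); the sphere at (16, 4): section is a regular 24-gon, circumradius = √(r²−h²) = √(4.5²−0.25²) = 4.493 (perimeter = 2·24·4.493·sin(180°/24) = 28.15 mm); Taking the union: the 2 present regions are separate (no shared area or edge), so areas and boundary lengths simply add and each stays a separate island — boundary = 90.80 mm; (rotated 80° about Z; rotation is an isometry so areas/perimeters/island counts are preserved). So its perimeter = 90.80 mm. Layer 95 is larger (90.80 vs 73.55 mm).

layer 95 (z = 14.25 mm)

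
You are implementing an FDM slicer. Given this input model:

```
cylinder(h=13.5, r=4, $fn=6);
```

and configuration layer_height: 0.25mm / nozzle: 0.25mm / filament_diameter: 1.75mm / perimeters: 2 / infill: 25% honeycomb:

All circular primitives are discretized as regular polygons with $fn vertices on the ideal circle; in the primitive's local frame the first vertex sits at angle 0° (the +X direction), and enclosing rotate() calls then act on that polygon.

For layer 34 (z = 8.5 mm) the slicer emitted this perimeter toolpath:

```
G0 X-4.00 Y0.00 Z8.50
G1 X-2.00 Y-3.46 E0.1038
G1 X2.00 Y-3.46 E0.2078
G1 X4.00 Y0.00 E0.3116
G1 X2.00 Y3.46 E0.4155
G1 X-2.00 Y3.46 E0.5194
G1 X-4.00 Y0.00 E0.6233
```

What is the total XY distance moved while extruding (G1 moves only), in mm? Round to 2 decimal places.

23.99 mm

Sum the Euclidean lengths of each G1 segment: total = 23.99 mm.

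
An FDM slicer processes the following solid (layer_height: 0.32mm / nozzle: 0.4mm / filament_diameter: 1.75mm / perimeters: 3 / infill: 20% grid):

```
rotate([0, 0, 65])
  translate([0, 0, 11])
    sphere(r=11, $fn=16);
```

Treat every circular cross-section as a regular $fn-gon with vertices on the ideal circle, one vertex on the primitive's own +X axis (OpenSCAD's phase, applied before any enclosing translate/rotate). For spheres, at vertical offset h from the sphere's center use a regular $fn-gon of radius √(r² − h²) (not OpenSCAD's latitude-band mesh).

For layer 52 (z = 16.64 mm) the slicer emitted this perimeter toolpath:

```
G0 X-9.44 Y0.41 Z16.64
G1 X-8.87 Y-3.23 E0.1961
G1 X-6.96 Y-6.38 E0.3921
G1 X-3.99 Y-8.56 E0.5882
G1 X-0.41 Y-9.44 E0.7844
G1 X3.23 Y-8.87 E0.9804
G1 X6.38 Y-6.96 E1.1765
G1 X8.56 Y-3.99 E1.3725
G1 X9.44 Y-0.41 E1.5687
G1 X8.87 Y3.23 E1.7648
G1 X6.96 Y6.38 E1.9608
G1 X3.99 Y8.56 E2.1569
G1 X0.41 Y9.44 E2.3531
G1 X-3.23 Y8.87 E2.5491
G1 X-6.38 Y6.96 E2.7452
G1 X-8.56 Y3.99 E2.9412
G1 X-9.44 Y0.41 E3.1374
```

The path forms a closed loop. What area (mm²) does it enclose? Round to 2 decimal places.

Apply the shoelace formula to the sequence of (X, Y) vertices; enclosed area = 273.03 mm².

273.03 mm²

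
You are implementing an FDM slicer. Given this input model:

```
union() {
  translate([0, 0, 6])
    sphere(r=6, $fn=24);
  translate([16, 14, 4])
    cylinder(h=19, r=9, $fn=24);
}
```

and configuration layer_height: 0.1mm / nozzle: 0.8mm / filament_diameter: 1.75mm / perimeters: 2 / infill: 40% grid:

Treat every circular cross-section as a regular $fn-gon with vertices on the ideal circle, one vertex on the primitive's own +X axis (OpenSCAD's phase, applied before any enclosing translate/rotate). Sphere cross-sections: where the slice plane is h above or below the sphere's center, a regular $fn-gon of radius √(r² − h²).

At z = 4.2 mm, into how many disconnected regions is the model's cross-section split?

At z = 4.2 mm: the r=6 sphere slices to a regular 24-gon of circumradius 5.724 (√(r²−h²) with h=1.8 from center); the r=9 cylinder at (16, 14) gives a regular 24-gon of circumradius 9 (constant along its height); Combining (union): the 2 present regions are separate (no shared area or edge), so areas and boundary lengths simply add and each stays a separate island — 2 connected regions. The result has 2 disconnected regions.

2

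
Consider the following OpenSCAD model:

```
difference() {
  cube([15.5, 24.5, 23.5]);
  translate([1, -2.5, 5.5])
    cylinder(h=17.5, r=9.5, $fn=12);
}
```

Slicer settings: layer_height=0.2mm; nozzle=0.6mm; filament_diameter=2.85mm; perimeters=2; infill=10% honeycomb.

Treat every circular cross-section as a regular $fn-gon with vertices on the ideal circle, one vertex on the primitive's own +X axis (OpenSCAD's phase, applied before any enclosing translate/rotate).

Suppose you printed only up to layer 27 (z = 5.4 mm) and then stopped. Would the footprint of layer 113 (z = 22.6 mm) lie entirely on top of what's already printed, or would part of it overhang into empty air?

entirely on top

Compare the two slices. At z = 5.4: the cube is present — its section is the full 15.5×24.5 rectangle (area 379.75 mm²); the cylinder at (1, -2.5) is not intersected at this z (z outside [5.5, 23]); Taking the first minus the rest: none of the subtracted shapes is present at this height, so the 15.5×24.5 cube is unchanged — area = 379.75 mm². At z = 22.6: the 15.5×24.5 cube contributes its full rectangle (area 379.75 mm²); the r=9.5 cylinder at (1, -2.5) gives a regular 12-gon of circumradius 9.5 (constant along its height) (area = (12/2)·9.500²·sin(360°/12) = 270.75 mm²); Subtracting the remaining from the first: starting from the 15.5×24.5 cube (379.75 mm²), the r=9.5 cylinder at (1, -2.5) partially overlaps it — only the 51.64 mm² overlap (of its 270.75 mm²) is removed, clipping the outline — area = 328.11 mm². Checking containment: the cross-section at z = 22.6 is a subset of the cross-section at z = 5.4.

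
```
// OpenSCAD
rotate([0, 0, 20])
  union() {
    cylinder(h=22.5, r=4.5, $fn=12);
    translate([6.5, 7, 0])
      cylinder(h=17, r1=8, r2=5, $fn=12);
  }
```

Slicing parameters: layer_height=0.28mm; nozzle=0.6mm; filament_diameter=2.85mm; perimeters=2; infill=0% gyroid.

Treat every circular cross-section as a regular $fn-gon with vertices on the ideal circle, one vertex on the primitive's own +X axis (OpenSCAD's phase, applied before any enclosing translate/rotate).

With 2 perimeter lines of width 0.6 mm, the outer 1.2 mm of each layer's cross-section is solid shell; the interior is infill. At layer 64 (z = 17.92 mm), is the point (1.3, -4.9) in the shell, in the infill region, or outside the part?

outside

At z = 17.92 mm: the cylinder: section is a regular 12-gon, circumradius r=4.5; the cone at (6.5, 7) is absent (z outside [0, 17]); Taking the union: only the r=4.5 cylinder is present, so the union is just that shape — 1 connected region; (rotated 20° about Z; rotation is an isometry so areas/perimeters/island counts are preserved). Overall, the cross-section is a single solid region. Undo the 20° rotation: the query point maps to (-0.454, -5.049) in the un-rotated model frame. The nearest boundary edge runs (-2.25, -3.90)→(-0.00, -4.50); distance from the point to it = 0.65 mm. The point is not inside any of the regions above, so it lies outside the cross-section (0.65 mm from the nearest boundary).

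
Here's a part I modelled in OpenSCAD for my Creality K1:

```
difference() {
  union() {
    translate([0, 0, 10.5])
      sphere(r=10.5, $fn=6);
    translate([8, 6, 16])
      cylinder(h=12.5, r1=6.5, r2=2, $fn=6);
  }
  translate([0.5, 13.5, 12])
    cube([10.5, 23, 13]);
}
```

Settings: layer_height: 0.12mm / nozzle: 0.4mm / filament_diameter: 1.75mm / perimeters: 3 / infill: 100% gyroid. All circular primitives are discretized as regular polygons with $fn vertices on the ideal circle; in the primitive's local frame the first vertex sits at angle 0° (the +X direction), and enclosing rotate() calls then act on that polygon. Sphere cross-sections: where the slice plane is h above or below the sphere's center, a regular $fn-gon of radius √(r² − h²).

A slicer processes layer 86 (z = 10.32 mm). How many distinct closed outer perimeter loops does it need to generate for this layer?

At z = 10.32 mm: the r=10.5 sphere slices to a regular 6-gon of circumradius 10.498 (√(r²−h²) with h=0.18 from center); the cone at (8, 6) is absent (z outside [16, 28.5]); Merging all regions: only the r=10.5 sphere is present, so the union is just that shape — 1 connected region; the cube at (0.5, 13.5) does not reach this height (z outside [12, 25]); Taking the first minus the rest: none of the subtracted shapes is present at this height, so the result so far is unchanged — 1 connected region. The result has 1 disconnected region.

1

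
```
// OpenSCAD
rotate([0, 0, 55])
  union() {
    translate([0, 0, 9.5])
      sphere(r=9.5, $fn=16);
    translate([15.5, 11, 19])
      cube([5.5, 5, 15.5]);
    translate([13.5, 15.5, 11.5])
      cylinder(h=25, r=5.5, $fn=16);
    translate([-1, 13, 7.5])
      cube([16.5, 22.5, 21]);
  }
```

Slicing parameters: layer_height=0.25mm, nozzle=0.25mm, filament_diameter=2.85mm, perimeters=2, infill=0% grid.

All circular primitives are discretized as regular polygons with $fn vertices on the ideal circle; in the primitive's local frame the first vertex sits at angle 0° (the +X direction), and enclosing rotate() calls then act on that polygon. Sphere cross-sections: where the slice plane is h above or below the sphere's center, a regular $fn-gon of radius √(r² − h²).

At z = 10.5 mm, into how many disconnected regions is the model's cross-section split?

At z = 10.5 mm: the r=9.5 sphere slices to a regular 16-gon of circumradius 9.447 (√(r²−h²) with h=1 from center); the cube at (15.5, 11) is absent (z outside [19, 34.5]); the cylinder at (13.5, 15.5) is absent (z outside [11.5, 36.5]); the 16.5×22.5 cube at (-1, 13) contributes its full rectangle; Taking the union: the 2 present regions are separate (no shared area or edge), so areas and boundary lengths simply add and each stays a separate island — 2 connected regions; (whole slice rotated 55° about Z — lengths, areas and connectivity unchanged). The result has 2 disconnected regions.

2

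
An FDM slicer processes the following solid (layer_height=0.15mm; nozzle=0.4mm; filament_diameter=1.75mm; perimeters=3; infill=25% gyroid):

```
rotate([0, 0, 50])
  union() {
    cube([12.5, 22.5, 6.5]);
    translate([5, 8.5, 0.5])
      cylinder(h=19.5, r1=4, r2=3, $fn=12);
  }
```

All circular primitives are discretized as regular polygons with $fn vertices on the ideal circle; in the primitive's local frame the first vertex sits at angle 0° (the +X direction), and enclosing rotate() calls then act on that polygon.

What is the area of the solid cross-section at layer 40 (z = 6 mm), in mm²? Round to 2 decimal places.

281.25 mm²

At z = 6 mm: the cube is present — its section is the full 12.5×22.5 rectangle (area 281.25 mm²); the cone at (5, 8.5) (r1=4→r2=3) has section circumradius 3.718 here — a regular 12-gon (area = (12/2)·3.718²·sin(360°/12) = 41.47 mm²); Combining (union): the cone at (5, 8.5) lies entirely inside the 12.5×22.5 cube, so the union is just the 12.5×22.5 cube — area = 281.25 mm²; (rotated 50° about Z; rotation is an isometry so areas/perimeters/island counts are preserved). Overall, the cross-section is a single solid region. Net area = 281.25 mm².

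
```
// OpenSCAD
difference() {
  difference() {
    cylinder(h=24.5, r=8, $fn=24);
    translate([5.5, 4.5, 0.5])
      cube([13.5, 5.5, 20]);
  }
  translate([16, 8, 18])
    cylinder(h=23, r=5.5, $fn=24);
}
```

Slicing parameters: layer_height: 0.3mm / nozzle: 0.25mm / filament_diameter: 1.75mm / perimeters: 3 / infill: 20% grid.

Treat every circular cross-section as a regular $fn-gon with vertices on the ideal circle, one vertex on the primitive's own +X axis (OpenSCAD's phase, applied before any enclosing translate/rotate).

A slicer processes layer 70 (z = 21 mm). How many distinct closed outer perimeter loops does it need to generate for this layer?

At z = 21 mm: the cylinder: section is a regular 24-gon, circumradius r=8; the cube at (5.5, 4.5) does not reach this height (z outside [0.5, 20.5]); Taking the first minus the rest: none of the subtracted shapes is present at this height, so the r=8 cylinder is unchanged — 1 connected region; the r=5.5 cylinder at (16, 8) gives a regular 24-gon of circumradius 5.5 (constant along its height); Subtracting the remaining from the first: starting from the result so far, the r=5.5 cylinder at (16, 8) misses the remaining region (no effect) — 1 connected region. The result has 1 disconnected region.

1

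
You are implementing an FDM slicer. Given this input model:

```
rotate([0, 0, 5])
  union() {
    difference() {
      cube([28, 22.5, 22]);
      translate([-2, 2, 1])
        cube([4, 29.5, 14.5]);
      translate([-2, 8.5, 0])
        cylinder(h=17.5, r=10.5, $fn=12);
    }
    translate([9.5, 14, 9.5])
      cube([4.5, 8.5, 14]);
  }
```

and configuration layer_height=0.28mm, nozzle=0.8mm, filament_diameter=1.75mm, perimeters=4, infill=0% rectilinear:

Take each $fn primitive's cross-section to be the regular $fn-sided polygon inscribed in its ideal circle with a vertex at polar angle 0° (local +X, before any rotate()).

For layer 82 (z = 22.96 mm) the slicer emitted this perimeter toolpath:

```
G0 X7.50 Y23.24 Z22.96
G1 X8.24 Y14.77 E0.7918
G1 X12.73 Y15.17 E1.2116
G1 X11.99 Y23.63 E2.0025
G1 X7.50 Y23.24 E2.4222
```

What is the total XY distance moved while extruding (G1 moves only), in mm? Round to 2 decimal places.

26.01 mm

Sum the Euclidean lengths of each G1 segment: total = 26.01 mm.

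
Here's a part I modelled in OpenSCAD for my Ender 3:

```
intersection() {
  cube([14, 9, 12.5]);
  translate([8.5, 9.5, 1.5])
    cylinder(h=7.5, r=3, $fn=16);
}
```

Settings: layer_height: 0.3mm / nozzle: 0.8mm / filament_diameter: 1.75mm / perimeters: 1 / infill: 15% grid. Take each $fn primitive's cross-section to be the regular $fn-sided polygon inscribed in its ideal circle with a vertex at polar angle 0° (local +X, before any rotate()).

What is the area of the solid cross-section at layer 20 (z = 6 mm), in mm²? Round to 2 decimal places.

At z = 6 mm: the cube (footprint 14×9) is included at this height (area 126.00 mm²); the r=3 cylinder at (8.5, 9.5) contributes a regular 16-gon of circumradius 3 (area = (16/2)·3.000²·sin(360°/16) = 27.55 mm²); Keeping only the common overlap: the r=3 cylinder at (8.5, 9.5) partially overlaps the 14×9 cube; clipping to the common part keeps 10.83 mm² — area = 10.83 mm². Overall, the cross-section is a single solid region. Net area = 10.83 mm².

10.83 mm²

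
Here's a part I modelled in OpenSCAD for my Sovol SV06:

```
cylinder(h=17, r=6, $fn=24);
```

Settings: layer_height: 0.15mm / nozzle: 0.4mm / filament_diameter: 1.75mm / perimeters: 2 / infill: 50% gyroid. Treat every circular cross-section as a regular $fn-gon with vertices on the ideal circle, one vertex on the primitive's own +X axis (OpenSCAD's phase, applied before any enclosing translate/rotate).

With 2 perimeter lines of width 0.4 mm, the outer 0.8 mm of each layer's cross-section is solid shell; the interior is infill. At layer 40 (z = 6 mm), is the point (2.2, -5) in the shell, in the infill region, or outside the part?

shell

At z = 6 mm: the r=6 cylinder gives a regular 24-gon of circumradius 6 (constant along its height). Overall, the cross-section is a single solid region. The nearest boundary edge runs (1.55, -5.80)→(3.00, -5.20); distance from the point to it = 0.49 mm. The point is inside the cross-section, 0.49 mm from the nearest boundary — within the 0.8 mm shell band (2 × 0.4).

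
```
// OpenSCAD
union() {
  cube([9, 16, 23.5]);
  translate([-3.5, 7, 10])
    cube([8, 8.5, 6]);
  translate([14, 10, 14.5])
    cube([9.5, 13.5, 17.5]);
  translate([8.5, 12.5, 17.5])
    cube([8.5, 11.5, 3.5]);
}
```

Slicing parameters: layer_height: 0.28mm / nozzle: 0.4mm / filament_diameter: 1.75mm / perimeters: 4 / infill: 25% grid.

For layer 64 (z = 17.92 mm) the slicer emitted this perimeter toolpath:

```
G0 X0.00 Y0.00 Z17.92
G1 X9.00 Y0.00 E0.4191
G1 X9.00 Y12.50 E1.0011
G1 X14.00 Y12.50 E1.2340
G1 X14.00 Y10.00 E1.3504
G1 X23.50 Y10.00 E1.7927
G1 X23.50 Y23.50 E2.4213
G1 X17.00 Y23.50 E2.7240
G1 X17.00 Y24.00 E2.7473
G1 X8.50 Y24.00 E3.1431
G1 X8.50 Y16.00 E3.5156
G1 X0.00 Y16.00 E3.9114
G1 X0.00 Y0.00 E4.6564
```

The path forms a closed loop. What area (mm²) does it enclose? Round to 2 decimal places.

335.25 mm²

Apply the shoelace formula to the sequence of (X, Y) vertices; enclosed area = 335.25 mm².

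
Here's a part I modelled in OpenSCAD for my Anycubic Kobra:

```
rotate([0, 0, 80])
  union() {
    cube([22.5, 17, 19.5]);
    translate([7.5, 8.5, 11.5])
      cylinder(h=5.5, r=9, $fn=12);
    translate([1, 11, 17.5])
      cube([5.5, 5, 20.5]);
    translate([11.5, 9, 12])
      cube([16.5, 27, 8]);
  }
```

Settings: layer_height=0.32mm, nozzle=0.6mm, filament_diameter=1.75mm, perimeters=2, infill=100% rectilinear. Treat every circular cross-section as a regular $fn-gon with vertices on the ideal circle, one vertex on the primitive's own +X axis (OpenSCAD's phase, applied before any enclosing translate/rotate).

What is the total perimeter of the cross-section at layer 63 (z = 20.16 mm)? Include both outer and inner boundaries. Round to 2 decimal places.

At z = 20.16 mm: the cube does not reach this height (z outside [0, 19.5]); the cylinder at (7.5, 8.5) is not intersected at this z (z outside [11.5, 17]); the cube at (1, 11) (footprint 5.5×5) is included at this height (perimeter 21.00 mm); the cube at (11.5, 9) is not intersected at this z (z outside [12, 20]); Taking the union: only the 5.5×5 cube at (1, 11) is present, so the union is just that shape — boundary = 21.00 mm; (rotated 80° about Z; rotation is an isometry so areas/perimeters/island counts are preserved). Overall, the cross-section is a single solid region. Total boundary length (outer) = 21.00 mm.

21.00 mm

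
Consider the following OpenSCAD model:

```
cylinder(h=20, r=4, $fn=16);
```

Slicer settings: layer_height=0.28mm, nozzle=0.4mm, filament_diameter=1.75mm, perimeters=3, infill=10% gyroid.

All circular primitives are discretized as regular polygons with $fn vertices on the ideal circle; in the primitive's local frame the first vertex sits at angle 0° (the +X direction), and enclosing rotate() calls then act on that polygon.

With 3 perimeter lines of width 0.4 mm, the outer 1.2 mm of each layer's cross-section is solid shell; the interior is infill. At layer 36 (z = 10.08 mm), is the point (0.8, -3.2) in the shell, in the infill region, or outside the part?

At z = 10.08 mm: the r=4 cylinder contributes a regular 16-gon of circumradius 4. Overall, the cross-section is a single solid region. The nearest boundary edge runs (-0.00, -4.00)→(1.53, -3.70); distance from the point to it = 0.63 mm. The point is inside the cross-section, 0.63 mm from the nearest boundary — within the 1.2 mm shell band (3 × 0.4).

shell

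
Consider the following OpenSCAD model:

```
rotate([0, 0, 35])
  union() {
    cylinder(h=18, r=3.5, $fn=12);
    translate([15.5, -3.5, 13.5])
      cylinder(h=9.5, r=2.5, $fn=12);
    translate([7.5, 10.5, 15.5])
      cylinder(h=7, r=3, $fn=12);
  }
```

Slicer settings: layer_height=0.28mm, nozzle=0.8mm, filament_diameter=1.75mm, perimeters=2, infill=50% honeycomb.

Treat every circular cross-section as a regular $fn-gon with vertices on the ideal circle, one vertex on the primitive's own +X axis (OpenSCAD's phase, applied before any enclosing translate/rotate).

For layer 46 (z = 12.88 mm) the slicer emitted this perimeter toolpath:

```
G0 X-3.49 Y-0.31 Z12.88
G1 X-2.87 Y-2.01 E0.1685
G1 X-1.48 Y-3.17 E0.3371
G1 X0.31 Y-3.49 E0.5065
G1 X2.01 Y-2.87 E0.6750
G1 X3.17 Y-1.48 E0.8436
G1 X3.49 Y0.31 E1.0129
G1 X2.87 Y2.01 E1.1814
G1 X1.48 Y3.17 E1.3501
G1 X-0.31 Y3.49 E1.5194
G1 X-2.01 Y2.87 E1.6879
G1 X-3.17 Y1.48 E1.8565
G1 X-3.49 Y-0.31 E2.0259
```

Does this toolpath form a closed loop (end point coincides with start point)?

Start point (G0): (-3.49, -0.31). End point (last G1): the path returns to the start — closed.

yes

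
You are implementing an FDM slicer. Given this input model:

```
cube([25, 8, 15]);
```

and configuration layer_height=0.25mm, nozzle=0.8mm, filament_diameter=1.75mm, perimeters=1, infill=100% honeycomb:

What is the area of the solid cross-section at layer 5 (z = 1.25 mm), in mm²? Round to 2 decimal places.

At z = 1.25 mm: the 25×8 cube contributes its full rectangle (area 200.00 mm²). Overall, the cross-section is a single solid region. Net area = 200.00 mm².

200.00 mm²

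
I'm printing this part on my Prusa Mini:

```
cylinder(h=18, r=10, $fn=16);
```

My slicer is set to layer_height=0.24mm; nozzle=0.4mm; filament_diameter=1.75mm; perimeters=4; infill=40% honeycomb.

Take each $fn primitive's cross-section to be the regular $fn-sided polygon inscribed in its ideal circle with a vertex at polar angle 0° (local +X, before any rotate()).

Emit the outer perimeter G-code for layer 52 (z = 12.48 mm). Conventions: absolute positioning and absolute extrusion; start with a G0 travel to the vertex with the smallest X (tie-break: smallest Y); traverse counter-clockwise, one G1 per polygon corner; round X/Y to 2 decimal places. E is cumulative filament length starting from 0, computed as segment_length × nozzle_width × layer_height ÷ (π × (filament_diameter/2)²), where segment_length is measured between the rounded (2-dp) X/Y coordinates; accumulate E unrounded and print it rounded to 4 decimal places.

G0 X-10.00 Y0.00 Z12.48
G1 X-9.24 Y-3.83 E0.1558
G1 X-7.07 Y-7.07 E0.3115
G1 X-3.83 Y-9.24 E0.4671
G1 X0.00 Y-10.00 E0.6230
G1 X3.83 Y-9.24 E0.7788
G1 X7.07 Y-7.07 E0.9345
G1 X9.24 Y-3.83 E1.0901
G1 X10.00 Y0.00 E1.2459
G1 X9.24 Y3.83 E1.4018
G1 X7.07 Y7.07 E1.5574
G1 X3.83 Y9.24 E1.7131
G1 X0.00 Y10.00 E1.8689
G1 X-3.83 Y9.24 E2.0247
G1 X-7.07 Y7.07 E2.1804
G1 X-9.24 Y3.83 E2.3360
G1 X-10.00 Y0.00 E2.4919

At z = 12.48 mm: the r=10 cylinder contributes a regular 16-gon of circumradius 10. The outline is a single polygon with 16 vertices. Extrusion per mm of travel: 0.4 × 0.24 / (π × 0.875²) = 0.039912. Accumulating E over each segment gives final E = 2.4919.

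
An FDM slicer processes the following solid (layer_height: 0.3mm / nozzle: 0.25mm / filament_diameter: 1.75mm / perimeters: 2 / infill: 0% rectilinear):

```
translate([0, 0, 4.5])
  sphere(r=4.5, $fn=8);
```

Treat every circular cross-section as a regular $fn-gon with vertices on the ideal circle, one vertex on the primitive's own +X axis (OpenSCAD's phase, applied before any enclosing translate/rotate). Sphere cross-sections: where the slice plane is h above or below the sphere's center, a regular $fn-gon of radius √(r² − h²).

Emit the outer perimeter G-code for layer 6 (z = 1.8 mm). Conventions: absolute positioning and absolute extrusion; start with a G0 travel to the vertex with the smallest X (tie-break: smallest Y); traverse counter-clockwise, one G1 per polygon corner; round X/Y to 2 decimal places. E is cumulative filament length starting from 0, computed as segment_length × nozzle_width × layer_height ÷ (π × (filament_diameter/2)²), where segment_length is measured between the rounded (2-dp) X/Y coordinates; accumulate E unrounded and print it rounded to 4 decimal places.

G0 X-3.60 Y0.00 Z1.80
G1 X-2.55 Y-2.55 E0.0860
G1 X0.00 Y-3.60 E0.1720
G1 X2.55 Y-2.55 E0.2580
G1 X3.60 Y0.00 E0.3440
G1 X2.55 Y2.55 E0.4299
G1 X0.00 Y3.60 E0.5159
G1 X-2.55 Y2.55 E0.6019
G1 X-3.60 Y0.00 E0.6879

At z = 1.8 mm: the r=4.5 sphere contributes a regular 8-gon of circumradius √(4.5²−2.7²) = 3.600. The outline is a single polygon with 8 vertices. Extrusion per mm of travel: 0.25 × 0.3 / (π × 0.875²) = 0.031181. Accumulating E over each segment gives final E = 0.6879.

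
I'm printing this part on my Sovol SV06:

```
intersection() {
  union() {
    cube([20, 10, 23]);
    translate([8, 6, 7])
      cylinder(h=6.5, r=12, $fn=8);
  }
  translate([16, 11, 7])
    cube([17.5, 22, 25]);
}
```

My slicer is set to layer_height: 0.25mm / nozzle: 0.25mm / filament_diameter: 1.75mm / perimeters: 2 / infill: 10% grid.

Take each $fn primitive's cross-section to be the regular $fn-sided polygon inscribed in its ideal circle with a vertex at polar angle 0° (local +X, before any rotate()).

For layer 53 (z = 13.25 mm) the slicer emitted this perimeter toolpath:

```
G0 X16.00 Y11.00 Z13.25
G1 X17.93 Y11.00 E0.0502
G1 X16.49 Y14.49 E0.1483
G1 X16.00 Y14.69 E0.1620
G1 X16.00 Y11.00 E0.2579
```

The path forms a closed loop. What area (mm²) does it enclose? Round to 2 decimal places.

4.27 mm²

Apply the shoelace formula to the sequence of (X, Y) vertices; enclosed area = 4.27 mm².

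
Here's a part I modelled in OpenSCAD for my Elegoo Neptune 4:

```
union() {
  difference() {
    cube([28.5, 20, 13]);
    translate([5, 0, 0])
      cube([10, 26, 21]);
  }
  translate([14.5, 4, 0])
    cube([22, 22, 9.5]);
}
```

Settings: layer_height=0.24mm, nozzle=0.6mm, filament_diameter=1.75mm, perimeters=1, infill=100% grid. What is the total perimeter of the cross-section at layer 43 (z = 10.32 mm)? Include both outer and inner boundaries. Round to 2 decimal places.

117.00 mm

At z = 10.32 mm: the 28.5×20 cube contributes its full rectangle (perimeter 97.00 mm); the cube at (5, 0) is present — its section is the full 10×26 rectangle (perimeter 72.00 mm); Subtracting the remaining from the first: starting from the 28.5×20 cube, the 10×26 cube at (5, 0) partially overlaps it — only the 200.00 mm² overlap (of its 260.00 mm²) is removed, clipping the outline — boundary = 117.00 mm; the cube at (14.5, 4) does not reach this height (z outside [0, 9.5]); Taking the union: only that combined region is present, so the union is just that shape — boundary = 117.00 mm. Overall, the cross-section has 2 separate islands. Total boundary length (outer) = 117.00 mm.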